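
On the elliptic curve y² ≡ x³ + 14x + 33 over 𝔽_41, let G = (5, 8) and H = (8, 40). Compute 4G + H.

First 4G:
Repeated addition: build up to 4G.
2G: tangent at (5, 8): λ = (3·5² + 14)/(2·8) ≡ 7/16. 16⁻¹ ≡ 18 (mod 41), so λ ≡ 7·18 ≡ 3.
  x = λ² - 5 - 5 = 9 - 10 ≡ 40; y = λ·(5 - 40) - 8 ≡ 10. → (40, 10)
3G: (40, 10) + (5, 8). λ = (8 - 10)/(5 - 40) ≡ 39/6 mod 41. 6⁻¹ ≡ 7 (mod 41) since 6·7 = 42 ≡ 1, so λ ≡ 27.
  x = λ² - 40 - 5 = 729 - 45 ≡ 28; y = λ·(40 - 28) - 10 ≡ 27. → (28, 27)
4G: (28, 27) + (5, 8). λ = (8 - 27)/(5 - 28) ≡ 22/18 mod 41. 18⁻¹ ≡ 16 (mod 41), so λ ≡ 24.
  x = λ² - 28 - 5 = 576 - 33 ≡ 10; y = λ·(28 - 10) - 27 ≡ 36. → (10, 36)
4G = (10, 36).
Finally 4G + H:
(10, 36) + (8, 40). λ = (40 - 36)/(8 - 10) ≡ 4/39 mod 41. 39⁻¹ ≡ 20 (mod 41) since 39·20 = 780 ≡ 1, so λ ≡ 39.
  x = λ² - 10 - 8 = 1521 - 18 ≡ 27; y = λ·(10 - 27) - 36 ≡ 39. → (27, 39)

(27, 39)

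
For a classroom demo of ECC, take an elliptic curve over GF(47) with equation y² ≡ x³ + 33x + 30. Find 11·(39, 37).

(30, 14)

Write P = (39, 37).
Repeated addition: build up to 11P.
2P: tangent at (39, 37): λ = (3·39² + 33)/(2·37) ≡ 37/27. 27⁻¹ ≡ 7 (mod 47), so λ ≡ 37·7 ≡ 24.
  x = λ² - 39 - 39 = 576 - 78 ≡ 28; y = λ·(39 - 28) - 37 ≡ 39. → (28, 39)
3P: (28, 39) + (39, 37). λ = (37 - 39)/(39 - 28) ≡ 45/11 mod 47. 11⁻¹ ≡ 30 (mod 47), so λ ≡ 34.
  x = λ² - 28 - 39 = 1156 - 67 ≡ 8; y = λ·(28 - 8) - 39 ≡ 30. → (8, 30)
4P: (8, 30) + (39, 37). λ = (37 - 30)/(39 - 8) ≡ 7/31 mod 47. 31⁻¹ ≡ 44 (mod 47) since 31·44 = 1364 ≡ 1, so λ ≡ 26.
  x = λ² - 8 - 39 = 676 - 47 ≡ 18; y = λ·(8 - 18) - 30 ≡ 39. → (18, 39)
5P: (18, 39) + (39, 37). λ = (37 - 39)/(39 - 18) ≡ 45/21 mod 47. 21⁻¹ ≡ 9 (mod 47) since 21·9 = 189 ≡ 1, so λ ≡ 29.
  x = λ² - 18 - 39 = 841 - 57 ≡ 32; y = λ·(18 - 32) - 39 ≡ 25. → (32, 25)
6P: (32, 25) + (39, 37). λ = (37 - 25)/(39 - 32) ≡ 12/7 mod 47. 7⁻¹ ≡ 27 (mod 47), so λ ≡ 42.
  x = λ² - 32 - 39 = 1764 - 71 ≡ 1; y = λ·(32 - 1) - 25 ≡ 8. → (1, 8)
7P: (1, 8) + (39, 37). λ = (37 - 8)/(39 - 1) ≡ 29/38 mod 47. 38⁻¹ ≡ 26 (mod 47) since 38·26 = 988 ≡ 1, so λ ≡ 2.
  x = λ² - 1 - 39 = 4 - 40 ≡ 11; y = λ·(1 - 11) - 8 ≡ 19. → (11, 19)
8P: (11, 19) + (39, 37). λ = (37 - 19)/(39 - 11) ≡ 18/28 mod 47. 28⁻¹ ≡ 42 (mod 47), so λ ≡ 4.
  x = λ² - 11 - 39 = 16 - 50 ≡ 13; y = λ·(11 - 13) - 19 ≡ 20. → (13, 20)
9P: (13, 20) + (39, 37). λ = (37 - 20)/(39 - 13) ≡ 17/26 mod 47. 26⁻¹ ≡ 38 (mod 47), so λ ≡ 35.
  x = λ² - 13 - 39 = 1225 - 52 ≡ 45; y = λ·(13 - 45) - 20 ≡ 35. → (45, 35)
10P: (45, 35) + (39, 37). λ = (37 - 35)/(39 - 45) ≡ 2/41 mod 47. 41⁻¹ ≡ 39 (mod 47) since 41·39 = 1599 ≡ 1, so λ ≡ 31.
  x = λ² - 45 - 39 = 961 - 84 ≡ 31; y = λ·(45 - 31) - 35 ≡ 23. → (31, 23)
11P: (31, 23) + (39, 37). λ = (37 - 23)/(39 - 31) ≡ 14/8 mod 47. 8⁻¹ ≡ 6 (mod 47), so λ ≡ 37.
  x = λ² - 31 - 39 = 1369 - 70 ≡ 30; y = λ·(31 - 30) - 23 ≡ 14. → (30, 14)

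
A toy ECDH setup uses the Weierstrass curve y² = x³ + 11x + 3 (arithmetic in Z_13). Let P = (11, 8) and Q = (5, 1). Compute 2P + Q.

First 2P:
Repeated addition: build up to 2P.
2P: tangent at (11, 8): λ = (3·11² + 11)/(2·8) ≡ 10/3. 3⁻¹ ≡ 9 (mod 13), so λ ≡ 10·9 ≡ 12.
  x = λ² - 11 - 11 = 144 - 22 ≡ 5; y = λ·(11 - 5) - 8 ≡ 12. → (5, 12)
2P = (5, 12).
Finally 2P + Q:
(5, 12) + (5, 1): same x and y₁ ≡ -y₂, so the sum is 𝒪.

O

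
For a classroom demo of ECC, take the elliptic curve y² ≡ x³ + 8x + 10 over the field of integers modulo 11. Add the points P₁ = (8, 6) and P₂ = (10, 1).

(8, 6) + (10, 1). λ = (1 - 6)/(10 - 8) ≡ 6/2 mod 11. 2⁻¹ ≡ 6 (mod 11) since 2·6 = 12 ≡ 1, so λ ≡ 3.
  x = λ² - 8 - 10 = 9 - 18 ≡ 2; y = λ·(8 - 2) - 6 ≡ 1. → (2, 1)

(2, 1)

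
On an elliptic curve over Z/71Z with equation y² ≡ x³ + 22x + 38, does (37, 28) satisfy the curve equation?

y² = 28² ≡ 3; x³ + 22x + 38 = 51505 ≡ 30 (mod 71). 3 ≠ 30.

no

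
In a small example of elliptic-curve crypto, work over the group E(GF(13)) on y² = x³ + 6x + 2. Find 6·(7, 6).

Write Q = (7, 6).
Double-and-add on 6 = (110)₂. Start with Q = (7, 6) for the leading 1-bit.
double: tangent at (7, 6): λ = (3·7² + 6)/(2·6) ≡ 10/12. 12⁻¹ ≡ 12 (mod 13) since 12·12 = 144 ≡ 1, so λ ≡ 10·12 ≡ 3.
  x = λ² - 7 - 7 = 9 - 14 ≡ 8; y = λ·(7 - 8) - 6 ≡ 4. → (8, 4)
add Q: (8, 4) + (7, 6). λ = (6 - 4)/(7 - 8) ≡ 2/12 mod 13. 12⁻¹ ≡ 12 (mod 13) since 12·12 = 144 ≡ 1, so λ ≡ 11.
  x = λ² - 8 - 7 = 121 - 15 ≡ 2; y = λ·(8 - 2) - 4 ≡ 10. → (2, 10)
double: tangent at (2, 10): λ = (3·2² + 6)/(2·10) ≡ 5/7. 7⁻¹ ≡ 2 (mod 13), so λ ≡ 5·2 ≡ 10.
  x = λ² - 2 - 2 = 100 - 4 ≡ 5; y = λ·(2 - 5) - 10 ≡ 12. → (5, 12)

(5, 12)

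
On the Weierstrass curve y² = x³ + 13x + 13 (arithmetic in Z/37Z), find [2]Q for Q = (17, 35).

tangent at (17, 35): λ = (3·17² + 13)/(2·35) ≡ 29/33. 33⁻¹ ≡ 9 (mod 37), so λ ≡ 29·9 ≡ 2.
  x = λ² - 17 - 17 = 4 - 34 ≡ 7; y = λ·(17 - 7) - 35 ≡ 22. → (7, 22)

(7, 22)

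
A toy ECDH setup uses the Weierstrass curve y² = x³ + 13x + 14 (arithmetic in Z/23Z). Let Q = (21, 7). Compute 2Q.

tangent at (21, 7): λ = (3·21² + 13)/(2·7) ≡ 2/14. 14⁻¹ ≡ 5 (mod 23), so λ ≡ 2·5 ≡ 10.
  x = λ² - 21 - 21 = 100 - 42 ≡ 12; y = λ·(21 - 12) - 7 ≡ 14. → (12, 14)

(12, 14)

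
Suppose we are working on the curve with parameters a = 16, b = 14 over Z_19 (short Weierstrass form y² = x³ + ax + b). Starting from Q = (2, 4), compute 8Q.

(13, 5)

Double-and-add on 8 = (1000)₂. Start with Q = (2, 4) for the leading 1-bit.
double: tangent at (2, 4): λ = (3·2² + 16)/(2·4) ≡ 9/8. 8⁻¹ ≡ 12 (mod 19), so λ ≡ 9·12 ≡ 13.
  x = λ² - 2 - 2 = 169 - 4 ≡ 13; y = λ·(2 - 13) - 4 ≡ 5. → (13, 5)
double: tangent at (13, 5): λ = (3·13² + 16)/(2·5) ≡ 10/10. 10⁻¹ ≡ 2 (mod 19) since 10·2 = 20 ≡ 1, so λ ≡ 10·2 ≡ 1.
  x = λ² - 13 - 13 = 1 - 26 ≡ 13; y = λ·(13 - 13) - 5 ≡ 14. → (13, 14)
double: tangent at (13, 14): λ = (3·13² + 16)/(2·14) ≡ 10/9. 9⁻¹ ≡ 17 (mod 19), so λ ≡ 10·17 ≡ 18.
  x = λ² - 13 - 13 = 324 - 26 ≡ 13; y = λ·(13 - 13) - 14 ≡ 5. → (13, 5)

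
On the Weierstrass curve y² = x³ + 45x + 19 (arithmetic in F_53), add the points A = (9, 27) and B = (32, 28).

(11, 19)

(9, 27) + (32, 28). λ = (28 - 27)/(32 - 9) ≡ 1/23 mod 53. 23⁻¹ ≡ 30 (mod 53), so λ ≡ 30.
  x = λ² - 9 - 32 = 900 - 41 ≡ 11; y = λ·(9 - 11) - 27 ≡ 19. → (11, 19)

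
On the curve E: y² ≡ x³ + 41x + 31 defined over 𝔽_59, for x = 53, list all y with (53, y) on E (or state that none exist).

x³ + 41x + 31 = 151081 ≡ 41 (mod 59).
Square roots of 41 mod 59: 10 and 49 (since 10² = 100 ≡ 41).

10, 49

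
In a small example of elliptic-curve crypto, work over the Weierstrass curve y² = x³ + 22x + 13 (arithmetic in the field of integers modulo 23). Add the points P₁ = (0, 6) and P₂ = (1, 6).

(22, 17)

(0, 6) + (1, 6). λ = (6 - 6)/(1 - 0) ≡ 0/1 mod 23. 1⁻¹ ≡ 1 (mod 23), so λ ≡ 0.
  x = λ² - 0 - 1 = 0 - 1 ≡ 22; y = λ·(0 - 22) - 6 ≡ 17. → (22, 17)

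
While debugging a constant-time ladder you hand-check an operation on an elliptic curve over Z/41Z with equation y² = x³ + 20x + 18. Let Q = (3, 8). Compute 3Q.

(14, 7)

Repeated addition: build up to 3Q.
2Q: tangent at (3, 8): λ = (3·3² + 20)/(2·8) ≡ 6/16. 16⁻¹ ≡ 18 (mod 41), so λ ≡ 6·18 ≡ 26.
  x = λ² - 3 - 3 = 676 - 6 ≡ 14; y = λ·(3 - 14) - 8 ≡ 34. → (14, 34)
3Q: (14, 34) + (3, 8). λ = (8 - 34)/(3 - 14) ≡ 15/30 mod 41. 30⁻¹ ≡ 26 (mod 41), so λ ≡ 21.
  x = λ² - 14 - 3 = 441 - 17 ≡ 14; y = λ·(14 - 14) - 34 ≡ 7. → (14, 7)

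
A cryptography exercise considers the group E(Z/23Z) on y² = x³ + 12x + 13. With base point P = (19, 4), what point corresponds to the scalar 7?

Double-and-add on 7 = (111)₂. Start with P = (19, 4) for the leading 1-bit.
double: tangent at (19, 4): λ = (3·19² + 12)/(2·4) ≡ 14/8. 8⁻¹ ≡ 3 (mod 23), so λ ≡ 14·3 ≡ 19.
  x = λ² - 19 - 19 = 361 - 38 ≡ 1; y = λ·(19 - 1) - 4 ≡ 16. → (1, 16)
add P: (1, 16) + (19, 4). λ = (4 - 16)/(19 - 1) ≡ 11/18 mod 23. 18⁻¹ ≡ 9 (mod 23), so λ ≡ 7.
  x = λ² - 1 - 19 = 49 - 20 ≡ 6; y = λ·(1 - 6) - 16 ≡ 18. → (6, 18)
double: tangent at (6, 18): λ = (3·6² + 12)/(2·18) ≡ 5/13. 13⁻¹ ≡ 16 (mod 23) since 13·16 = 208 ≡ 1, so λ ≡ 5·16 ≡ 11.
  x = λ² - 6 - 6 = 121 - 12 ≡ 17; y = λ·(6 - 17) - 18 ≡ 22. → (17, 22)
add P: (17, 22) + (19, 4). λ = (4 - 22)/(19 - 17) ≡ 5/2 mod 23. 2⁻¹ ≡ 12 (mod 23), so λ ≡ 14.
  x = λ² - 17 - 19 = 196 - 36 ≡ 22; y = λ·(17 - 22) - 22 ≡ 0. → (22, 0)

(22, 0)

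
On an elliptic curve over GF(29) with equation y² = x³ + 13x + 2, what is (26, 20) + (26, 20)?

tangent at (26, 20): λ = (3·26² + 13)/(2·20) ≡ 11/11. 11⁻¹ ≡ 8 (mod 29), so λ ≡ 11·8 ≡ 1.
  x = λ² - 26 - 26 = 1 - 52 ≡ 7; y = λ·(26 - 7) - 20 ≡ 28. → (7, 28)

(7, 28)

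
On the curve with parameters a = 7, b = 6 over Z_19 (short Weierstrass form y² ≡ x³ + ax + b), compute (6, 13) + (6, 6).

The two points share x = 6 and their y-coordinates satisfy 13 + 6 ≡ 0 (mod 19), so they are inverses. Their sum is the point at infinity.

O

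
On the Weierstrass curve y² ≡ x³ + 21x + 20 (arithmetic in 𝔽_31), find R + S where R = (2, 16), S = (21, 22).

(2, 16) + (21, 22). λ = (22 - 16)/(21 - 2) ≡ 6/19 mod 31. 19⁻¹ ≡ 18 (mod 31), so λ ≡ 15.
  x = λ² - 2 - 21 = 225 - 23 ≡ 16; y = λ·(2 - 16) - 16 ≡ 22. → (16, 22)

(16, 22)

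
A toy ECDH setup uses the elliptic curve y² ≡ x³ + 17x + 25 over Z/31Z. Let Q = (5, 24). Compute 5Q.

(26, 1)

Double-and-add on 5 = (101)₂. Start with Q = (5, 24) for the leading 1-bit.
double: tangent at (5, 24): λ = (3·5² + 17)/(2·24) ≡ 30/17. 17⁻¹ ≡ 11 (mod 31) since 17·11 = 187 ≡ 1, so λ ≡ 30·11 ≡ 20.
  x = λ² - 5 - 5 = 400 - 10 ≡ 18; y = λ·(5 - 18) - 24 ≡ 26. → (18, 26)
double: tangent at (18, 26): λ = (3·18² + 17)/(2·26) ≡ 28/21. 21⁻¹ ≡ 3 (mod 31) since 21·3 = 63 ≡ 1, so λ ≡ 28·3 ≡ 22.
  x = λ² - 18 - 18 = 484 - 36 ≡ 14; y = λ·(18 - 14) - 26 ≡ 0. → (14, 0)
add Q: (14, 0) + (5, 24). λ = (24 - 0)/(5 - 14) ≡ 24/22 mod 31. 22⁻¹ ≡ 24 (mod 31), so λ ≡ 18.
  x = λ² - 14 - 5 = 324 - 19 ≡ 26; y = λ·(14 - 26) - 0 ≡ 1. → (26, 1)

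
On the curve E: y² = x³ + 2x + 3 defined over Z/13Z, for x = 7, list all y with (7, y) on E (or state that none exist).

x³ + 2x + 3 = 360 ≡ 9 (mod 13).
Square roots of 9 mod 13: 3 and 10 (since 3² = 9 ≡ 9).

3, 10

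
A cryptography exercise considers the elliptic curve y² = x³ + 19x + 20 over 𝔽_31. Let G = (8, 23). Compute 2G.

(4, 25)

tangent at (8, 23): λ = (3·8² + 19)/(2·23) ≡ 25/15. 15⁻¹ ≡ 29 (mod 31) since 15·29 = 435 ≡ 1, so λ ≡ 25·29 ≡ 12.
  x = λ² - 8 - 8 = 144 - 16 ≡ 4; y = λ·(8 - 4) - 23 ≡ 25. → (4, 25)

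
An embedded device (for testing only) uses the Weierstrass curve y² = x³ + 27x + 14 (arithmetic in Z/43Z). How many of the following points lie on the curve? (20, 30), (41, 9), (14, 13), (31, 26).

3

(20, 30): 30² ≡ 40, rhs ≡ 40 → on.
(41, 9): 9² ≡ 38, rhs ≡ 38 → on.
(14, 13): 13² ≡ 40, rhs ≡ 40 → on.
(31, 26): 26² ≡ 31, rhs ≡ 26 → off.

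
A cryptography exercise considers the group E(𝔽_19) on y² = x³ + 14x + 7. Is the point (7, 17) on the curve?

no

y² = 17² ≡ 4; x³ + 14x + 7 = 448 ≡ 11 (mod 19). 4 ≠ 11.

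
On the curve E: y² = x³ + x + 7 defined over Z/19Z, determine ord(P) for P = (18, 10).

2P: tangent at (18, 10): λ = (3·18² + 1)/(2·10) ≡ 4/1. 1⁻¹ ≡ 1 (mod 19), so λ ≡ 4·1 ≡ 4.
  x = λ² - 18 - 18 = 16 - 36 ≡ 18; y = λ·(18 - 18) - 10 ≡ 9. → (18, 9)
3P: (18, 9) + (18, 10): same x and y₁ ≡ -y₂, so the sum is O.
3P = O, so the order is 3.

3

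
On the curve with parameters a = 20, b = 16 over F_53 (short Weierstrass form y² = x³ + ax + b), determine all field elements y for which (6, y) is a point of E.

none

x³ + 20x + 16 = 352 ≡ 34 (mod 53).
34 is a non-residue mod 53; no y exists.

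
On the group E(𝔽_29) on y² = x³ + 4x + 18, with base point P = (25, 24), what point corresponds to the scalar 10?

Double-and-add on 10 = (1010)₂. Start with P = (25, 24) for the leading 1-bit.
double: tangent at (25, 24): λ = (3·25² + 4)/(2·24) ≡ 23/19. 19⁻¹ ≡ 26 (mod 29), so λ ≡ 23·26 ≡ 18.
  x = λ² - 25 - 25 = 324 - 50 ≡ 13; y = λ·(25 - 13) - 24 ≡ 18. → (13, 18)
double: tangent at (13, 18): λ = (3·13² + 4)/(2·18) ≡ 18/7. 7⁻¹ ≡ 25 (mod 29) since 7·25 = 175 ≡ 1, so λ ≡ 18·25 ≡ 15.
  x = λ² - 13 - 13 = 225 - 26 ≡ 25; y = λ·(13 - 25) - 18 ≡ 5. → (25, 5)
add P: (25, 5) + (25, 24): same x and y₁ ≡ -y₂, so the sum is O.
double: O + O = O (identity).

O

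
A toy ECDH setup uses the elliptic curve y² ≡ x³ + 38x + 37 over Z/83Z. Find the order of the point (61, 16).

7

2P: tangent at (61, 16): λ = (3·61² + 38)/(2·16) ≡ 79/32. 32⁻¹ ≡ 13 (mod 83), so λ ≡ 79·13 ≡ 31.
  x = λ² - 61 - 61 = 961 - 122 ≡ 9; y = λ·(61 - 9) - 16 ≡ 19. → (9, 19)
3P: (9, 19) + (61, 16). λ = (16 - 19)/(61 - 9) ≡ 80/52 mod 83. 52⁻¹ ≡ 8 (mod 83) since 52·8 = 416 ≡ 1, so λ ≡ 59.
  x = λ² - 9 - 61 = 3481 - 70 ≡ 8; y = λ·(9 - 8) - 19 ≡ 40. → (8, 40)
4P: (8, 40) + (61, 16). λ = (16 - 40)/(61 - 8) ≡ 59/53 mod 83. 53⁻¹ ≡ 47 (mod 83) since 53·47 = 2491 ≡ 1, so λ ≡ 34.
  x = λ² - 8 - 61 = 1156 - 69 ≡ 8; y = λ·(8 - 8) - 40 ≡ 43. → (8, 43)
5P: (8, 43) + (61, 16). λ = (16 - 43)/(61 - 8) ≡ 56/53 mod 83. 53⁻¹ ≡ 47 (mod 83), so λ ≡ 59.
  x = λ² - 8 - 61 = 3481 - 69 ≡ 9; y = λ·(8 - 9) - 43 ≡ 64. → (9, 64)
6P: (9, 64) + (61, 16). λ = (16 - 64)/(61 - 9) ≡ 35/52 mod 83. 52⁻¹ ≡ 8 (mod 83) since 52·8 = 416 ≡ 1, so λ ≡ 31.
  x = λ² - 9 - 61 = 961 - 70 ≡ 61; y = λ·(9 - 61) - 64 ≡ 67. → (61, 67)
7P: (61, 67) + (61, 16): same x and y₁ ≡ -y₂, so the sum is the point at infinity.
7P = the point at infinity, so the order is 7.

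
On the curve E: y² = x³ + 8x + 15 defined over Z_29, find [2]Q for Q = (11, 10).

(1, 16)

tangent at (11, 10): λ = (3·11² + 8)/(2·10) ≡ 23/20. 20⁻¹ ≡ 16 (mod 29), so λ ≡ 23·16 ≡ 20.
  x = λ² - 11 - 11 = 400 - 22 ≡ 1; y = λ·(11 - 1) - 10 ≡ 16. → (1, 16)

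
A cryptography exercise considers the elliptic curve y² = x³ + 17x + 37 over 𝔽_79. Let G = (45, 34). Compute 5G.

Repeated addition: build up to 5G.
2G: tangent at (45, 34): λ = (3·45² + 17)/(2·34) ≡ 9/68. 68⁻¹ ≡ 43 (mod 79), so λ ≡ 9·43 ≡ 71.
  x = λ² - 45 - 45 = 5041 - 90 ≡ 53; y = λ·(45 - 53) - 34 ≡ 30. → (53, 30)
3G: (53, 30) + (45, 34). λ = (34 - 30)/(45 - 53) ≡ 4/71 mod 79. 71⁻¹ ≡ 69 (mod 79), so λ ≡ 39.
  x = λ² - 53 - 45 = 1521 - 98 ≡ 1; y = λ·(53 - 1) - 30 ≡ 23. → (1, 23)
4G: (1, 23) + (45, 34). λ = (34 - 23)/(45 - 1) ≡ 11/44 mod 79. 44⁻¹ ≡ 9 (mod 79) since 44·9 = 396 ≡ 1, so λ ≡ 20.
  x = λ² - 1 - 45 = 400 - 46 ≡ 38; y = λ·(1 - 38) - 23 ≡ 27. → (38, 27)
5G: (38, 27) + (45, 34). λ = (34 - 27)/(45 - 38) ≡ 7/7 mod 79. 7⁻¹ ≡ 34 (mod 79) since 7·34 = 238 ≡ 1, so λ ≡ 1.
  x = λ² - 38 - 45 = 1 - 83 ≡ 76; y = λ·(38 - 76) - 27 ≡ 14. → (76, 14)

(76, 14)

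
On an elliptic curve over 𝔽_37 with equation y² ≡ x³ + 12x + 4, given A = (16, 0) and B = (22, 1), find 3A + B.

(35, 3)

First 3A:
Repeated addition: build up to 3A.
2A: (16, 0) + (16, 0): same x and y₁ ≡ -y₂, so the sum is the point at infinity.
3A: the point at infinity + (16, 0) = (16, 0) (identity).
3A = (16, 0).
Finally 3A + B:
(16, 0) + (22, 1). λ = (1 - 0)/(22 - 16) ≡ 1/6 mod 37. 6⁻¹ ≡ 31 (mod 37), so λ ≡ 31.
  x = λ² - 16 - 22 = 961 - 38 ≡ 35; y = λ·(16 - 35) - 0 ≡ 3. → (35, 3)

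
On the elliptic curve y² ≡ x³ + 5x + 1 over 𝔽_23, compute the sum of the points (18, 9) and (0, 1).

(18, 9) + (0, 1). λ = (1 - 9)/(0 - 18) ≡ 15/5 mod 23. 5⁻¹ ≡ 14 (mod 23) since 5·14 = 70 ≡ 1, so λ ≡ 3.
  x = λ² - 18 - 0 = 9 - 18 ≡ 14; y = λ·(18 - 14) - 9 ≡ 3. → (14, 3)

(14, 3)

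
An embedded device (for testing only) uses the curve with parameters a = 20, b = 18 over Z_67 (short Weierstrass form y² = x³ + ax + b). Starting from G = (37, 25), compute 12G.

(1, 21)

Repeated addition: build up to 12G.
2G: tangent at (37, 25): λ = (3·37² + 20)/(2·25) ≡ 40/50. 50⁻¹ ≡ 63 (mod 67) since 50·63 = 3150 ≡ 1, so λ ≡ 40·63 ≡ 41.
  x = λ² - 37 - 37 = 1681 - 74 ≡ 66; y = λ·(37 - 66) - 25 ≡ 59. → (66, 59)
3G: (66, 59) + (37, 25). λ = (25 - 59)/(37 - 66) ≡ 33/38 mod 67. 38⁻¹ ≡ 30 (mod 67), so λ ≡ 52.
  x = λ² - 66 - 37 = 2704 - 103 ≡ 55; y = λ·(66 - 55) - 59 ≡ 44. → (55, 44)
4G: (55, 44) + (37, 25). λ = (25 - 44)/(37 - 55) ≡ 48/49 mod 67. 49⁻¹ ≡ 26 (mod 67) since 49·26 = 1274 ≡ 1, so λ ≡ 42.
  x = λ² - 55 - 37 = 1764 - 92 ≡ 64; y = λ·(55 - 64) - 44 ≡ 47. → (64, 47)
5G: (64, 47) + (37, 25). λ = (25 - 47)/(37 - 64) ≡ 45/40 mod 67. 40⁻¹ ≡ 62 (mod 67), so λ ≡ 43.
  x = λ² - 64 - 37 = 1849 - 101 ≡ 6; y = λ·(64 - 6) - 47 ≡ 35. → (6, 35)
6G: (6, 35) + (37, 25). λ = (25 - 35)/(37 - 6) ≡ 57/31 mod 67. 31⁻¹ ≡ 13 (mod 67) since 31·13 = 403 ≡ 1, so λ ≡ 4.
  x = λ² - 6 - 37 = 16 - 43 ≡ 40; y = λ·(6 - 40) - 35 ≡ 30. → (40, 30)
7G: (40, 30) + (37, 25). λ = (25 - 30)/(37 - 40) ≡ 62/64 mod 67. 64⁻¹ ≡ 22 (mod 67) since 64·22 = 1408 ≡ 1, so λ ≡ 24.
  x = λ² - 40 - 37 = 576 - 77 ≡ 30; y = λ·(40 - 30) - 30 ≡ 9. → (30, 9)
8G: (30, 9) + (37, 25). λ = (25 - 9)/(37 - 30) ≡ 16/7 mod 67. 7⁻¹ ≡ 48 (mod 67) since 7·48 = 336 ≡ 1, so λ ≡ 31.
  x = λ² - 30 - 37 = 961 - 67 ≡ 23; y = λ·(30 - 23) - 9 ≡ 7. → (23, 7)
9G: (23, 7) + (37, 25). λ = (25 - 7)/(37 - 23) ≡ 18/14 mod 67. 14⁻¹ ≡ 24 (mod 67), so λ ≡ 30.
  x = λ² - 23 - 37 = 900 - 60 ≡ 36; y = λ·(23 - 36) - 7 ≡ 5. → (36, 5)
10G: (36, 5) + (37, 25). λ = (25 - 5)/(37 - 36) ≡ 20/1 mod 67. 1⁻¹ ≡ 1 (mod 67) since 1·1 = 1 ≡ 1, so λ ≡ 20.
  x = λ² - 36 - 37 = 400 - 73 ≡ 59; y = λ·(36 - 59) - 5 ≡ 4. → (59, 4)
11G: (59, 4) + (37, 25). λ = (25 - 4)/(37 - 59) ≡ 21/45 mod 67. 45⁻¹ ≡ 3 (mod 67), so λ ≡ 63.
  x = λ² - 59 - 37 = 3969 - 96 ≡ 54; y = λ·(59 - 54) - 4 ≡ 43. → (54, 43)
12G: (54, 43) + (37, 25). λ = (25 - 43)/(37 - 54) ≡ 49/50 mod 67. 50⁻¹ ≡ 63 (mod 67) since 50·63 = 3150 ≡ 1, so λ ≡ 5.
  x = λ² - 54 - 37 = 25 - 91 ≡ 1; y = λ·(54 - 1) - 43 ≡ 21. → (1, 21)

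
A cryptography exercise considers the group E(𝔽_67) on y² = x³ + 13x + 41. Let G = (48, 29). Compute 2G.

(60, 3)

tangent at (48, 29): λ = (3·48² + 13)/(2·29) ≡ 24/58. 58⁻¹ ≡ 52 (mod 67), so λ ≡ 24·52 ≡ 42.
  x = λ² - 48 - 48 = 1764 - 96 ≡ 60; y = λ·(48 - 60) - 29 ≡ 3. → (60, 3)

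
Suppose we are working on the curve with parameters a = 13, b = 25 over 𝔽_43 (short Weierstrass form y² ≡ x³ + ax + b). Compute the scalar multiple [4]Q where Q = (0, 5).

(29, 18)

Double-and-add on 4 = (100)₂. Start with Q = (0, 5) for the leading 1-bit.
double: tangent at (0, 5): λ = (3·0² + 13)/(2·5) ≡ 13/10. 10⁻¹ ≡ 13 (mod 43), so λ ≡ 13·13 ≡ 40.
  x = λ² - 0 - 0 = 1600 - 0 ≡ 9; y = λ·(0 - 9) - 5 ≡ 22. → (9, 22)
double: tangent at (9, 22): λ = (3·9² + 13)/(2·22) ≡ 41/1. 1⁻¹ ≡ 1 (mod 43) since 1·1 = 1 ≡ 1, so λ ≡ 41·1 ≡ 41.
  x = λ² - 9 - 9 = 1681 - 18 ≡ 29; y = λ·(9 - 29) - 22 ≡ 18. → (29, 18)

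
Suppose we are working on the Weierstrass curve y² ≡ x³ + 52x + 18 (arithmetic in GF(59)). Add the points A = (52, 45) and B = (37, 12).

(52, 45) + (37, 12). λ = (12 - 45)/(37 - 52) ≡ 26/44 mod 59. 44⁻¹ ≡ 55 (mod 59), so λ ≡ 14.
  x = λ² - 52 - 37 = 196 - 89 ≡ 48; y = λ·(52 - 48) - 45 ≡ 11. → (48, 11)

(48, 11)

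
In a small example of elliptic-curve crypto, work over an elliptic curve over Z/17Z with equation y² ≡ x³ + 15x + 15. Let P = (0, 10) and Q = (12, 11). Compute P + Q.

(3, 11)

(0, 10) + (12, 11). λ = (11 - 10)/(12 - 0) ≡ 1/12 mod 17. 12⁻¹ ≡ 10 (mod 17), so λ ≡ 10.
  x = λ² - 0 - 12 = 100 - 12 ≡ 3; y = λ·(0 - 3) - 10 ≡ 11. → (3, 11)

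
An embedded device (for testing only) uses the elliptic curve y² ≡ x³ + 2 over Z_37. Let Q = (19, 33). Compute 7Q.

Double-and-add on 7 = (111)₂. Start with Q = (19, 33) for the leading 1-bit.
double: tangent at (19, 33): λ = (3·19² + 0)/(2·33) ≡ 10/29. 29⁻¹ ≡ 23 (mod 37) since 29·23 = 667 ≡ 1, so λ ≡ 10·23 ≡ 8.
  x = λ² - 19 - 19 = 64 - 38 ≡ 26; y = λ·(19 - 26) - 33 ≡ 22. → (26, 22)
add Q: (26, 22) + (19, 33). λ = (33 - 22)/(19 - 26) ≡ 11/30 mod 37. 30⁻¹ ≡ 21 (mod 37), so λ ≡ 9.
  x = λ² - 26 - 19 = 81 - 45 ≡ 36; y = λ·(26 - 36) - 22 ≡ 36. → (36, 36)
double: tangent at (36, 36): λ = (3·36² + 0)/(2·36) ≡ 3/35. 35⁻¹ ≡ 18 (mod 37), so λ ≡ 3·18 ≡ 17.
  x = λ² - 36 - 36 = 289 - 72 ≡ 32; y = λ·(36 - 32) - 36 ≡ 32. → (32, 32)
add Q: (32, 32) + (19, 33). λ = (33 - 32)/(19 - 32) ≡ 1/24 mod 37. 24⁻¹ ≡ 17 (mod 37), so λ ≡ 17.
  x = λ² - 32 - 19 = 289 - 51 ≡ 16; y = λ·(32 - 16) - 32 ≡ 18. → (16, 18)

(16, 18)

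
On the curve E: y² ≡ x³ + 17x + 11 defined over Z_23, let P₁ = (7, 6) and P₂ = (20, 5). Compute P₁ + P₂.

(22, 4)

(7, 6) + (20, 5). λ = (5 - 6)/(20 - 7) ≡ 22/13 mod 23. 13⁻¹ ≡ 16 (mod 23), so λ ≡ 7.
  x = λ² - 7 - 20 = 49 - 27 ≡ 22; y = λ·(7 - 22) - 6 ≡ 4. → (22, 4)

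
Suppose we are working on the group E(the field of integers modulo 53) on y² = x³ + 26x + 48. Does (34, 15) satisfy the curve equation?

y² = 15² ≡ 13; x³ + 26x + 48 = 40236 ≡ 9 (mod 53). 13 ≠ 9.

no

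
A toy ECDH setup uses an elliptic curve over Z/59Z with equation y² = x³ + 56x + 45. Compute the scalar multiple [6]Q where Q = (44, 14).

Double-and-add on 6 = (110)₂. Start with Q = (44, 14) for the leading 1-bit.
double: tangent at (44, 14): λ = (3·44² + 56)/(2·14) ≡ 23/28. 28⁻¹ ≡ 19 (mod 59) since 28·19 = 532 ≡ 1, so λ ≡ 23·19 ≡ 24.
  x = λ² - 44 - 44 = 576 - 88 ≡ 16; y = λ·(44 - 16) - 14 ≡ 9. → (16, 9)
add Q: (16, 9) + (44, 14). λ = (14 - 9)/(44 - 16) ≡ 5/28 mod 59. 28⁻¹ ≡ 19 (mod 59), so λ ≡ 36.
  x = λ² - 16 - 44 = 1296 - 60 ≡ 56; y = λ·(16 - 56) - 9 ≡ 26. → (56, 26)
double: tangent at (56, 26): λ = (3·56² + 56)/(2·26) ≡ 24/52. 52⁻¹ ≡ 42 (mod 59) since 52·42 = 2184 ≡ 1, so λ ≡ 24·42 ≡ 5.
  x = λ² - 56 - 56 = 25 - 112 ≡ 31; y = λ·(56 - 31) - 26 ≡ 40. → (31, 40)

(31, 40)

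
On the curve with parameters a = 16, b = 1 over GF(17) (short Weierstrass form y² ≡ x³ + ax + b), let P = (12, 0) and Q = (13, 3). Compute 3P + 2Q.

First 3P:
Repeated addition: build up to 3P.
2P: (12, 0) + (12, 0): same x and y₁ ≡ -y₂, so the sum is 𝒪.
3P: 𝒪 + (12, 0) = (12, 0) (identity).
3P = (12, 0).
Next 2Q:
Repeated addition: build up to 2Q.
2Q: tangent at (13, 3): λ = (3·13² + 16)/(2·3) ≡ 13/6. 6⁻¹ ≡ 3 (mod 17), so λ ≡ 13·3 ≡ 5.
  x = λ² - 13 - 13 = 25 - 26 ≡ 16; y = λ·(13 - 16) - 3 ≡ 16. → (16, 16)
2Q = (16, 16).
Finally 3P + 2Q:
(12, 0) + (16, 16). λ = (16 - 0)/(16 - 12) ≡ 16/4 mod 17. 4⁻¹ ≡ 13 (mod 17), so λ ≡ 4.
  x = λ² - 12 - 16 = 16 - 28 ≡ 5; y = λ·(12 - 5) - 0 ≡ 11. → (5, 11)

(5, 11)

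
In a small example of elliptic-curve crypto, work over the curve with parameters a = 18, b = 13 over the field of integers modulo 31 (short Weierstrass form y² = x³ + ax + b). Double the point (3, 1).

(12, 29)

tangent at (3, 1): λ = (3·3² + 18)/(2·1) ≡ 14/2. 2⁻¹ ≡ 16 (mod 31), so λ ≡ 14·16 ≡ 7.
  x = λ² - 3 - 3 = 49 - 6 ≡ 12; y = λ·(3 - 12) - 1 ≡ 29. → (12, 29)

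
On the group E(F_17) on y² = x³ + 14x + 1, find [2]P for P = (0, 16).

(15, 4)

tangent at (0, 16): λ = (3·0² + 14)/(2·16) ≡ 14/15. 15⁻¹ ≡ 8 (mod 17), so λ ≡ 14·8 ≡ 10.
  x = λ² - 0 - 0 = 100 - 0 ≡ 15; y = λ·(0 - 15) - 16 ≡ 4. → (15, 4)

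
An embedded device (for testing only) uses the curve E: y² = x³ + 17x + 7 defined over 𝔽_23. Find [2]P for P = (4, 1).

tangent at (4, 1): λ = (3·4² + 17)/(2·1) ≡ 19/2. 2⁻¹ ≡ 12 (mod 23) since 2·12 = 24 ≡ 1, so λ ≡ 19·12 ≡ 21.
  x = λ² - 4 - 4 = 441 - 8 ≡ 19; y = λ·(4 - 19) - 1 ≡ 6. → (19, 6)

(19, 6)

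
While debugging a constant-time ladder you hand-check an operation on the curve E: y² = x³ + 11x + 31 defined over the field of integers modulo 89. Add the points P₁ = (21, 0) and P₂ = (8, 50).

(21, 0) + (8, 50). λ = (50 - 0)/(8 - 21) ≡ 50/76 mod 89. 76⁻¹ ≡ 41 (mod 89), so λ ≡ 3.
  x = λ² - 21 - 8 = 9 - 29 ≡ 69; y = λ·(21 - 69) - 0 ≡ 34. → (69, 34)

(69, 34)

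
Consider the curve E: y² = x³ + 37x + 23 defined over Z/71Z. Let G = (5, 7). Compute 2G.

tangent at (5, 7): λ = (3·5² + 37)/(2·7) ≡ 41/14. 14⁻¹ ≡ 66 (mod 71), so λ ≡ 41·66 ≡ 8.
  x = λ² - 5 - 5 = 64 - 10 ≡ 54; y = λ·(5 - 54) - 7 ≡ 27. → (54, 27)

(54, 27)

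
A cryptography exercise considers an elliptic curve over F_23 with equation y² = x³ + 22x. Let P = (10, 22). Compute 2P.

tangent at (10, 22): λ = (3·10² + 22)/(2·22) ≡ 0/21. 21⁻¹ ≡ 11 (mod 23) since 21·11 = 231 ≡ 1, so λ ≡ 0·11 ≡ 0.
  x = λ² - 10 - 10 = 0 - 20 ≡ 3; y = λ·(10 - 3) - 22 ≡ 1. → (3, 1)

(3, 1)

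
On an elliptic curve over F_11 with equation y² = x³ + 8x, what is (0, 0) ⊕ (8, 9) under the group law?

(1, 3)

(0, 0) + (8, 9). λ = (9 - 0)/(8 - 0) ≡ 9/8 mod 11. 8⁻¹ ≡ 7 (mod 11), so λ ≡ 8.
  x = λ² - 0 - 8 = 64 - 8 ≡ 1; y = λ·(0 - 1) - 0 ≡ 3. → (1, 3)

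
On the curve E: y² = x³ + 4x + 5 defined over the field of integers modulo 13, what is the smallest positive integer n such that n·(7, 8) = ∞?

10

2P: tangent at (7, 8): λ = (3·7² + 4)/(2·8) ≡ 8/3. 3⁻¹ ≡ 9 (mod 13) since 3·9 = 27 ≡ 1, so λ ≡ 8·9 ≡ 7.
  x = λ² - 7 - 7 = 49 - 14 ≡ 9; y = λ·(7 - 9) - 8 ≡ 4. → (9, 4)
3P: (9, 4) + (7, 8). λ = (8 - 4)/(7 - 9) ≡ 4/11 mod 13. 11⁻¹ ≡ 6 (mod 13), so λ ≡ 11.
  x = λ² - 9 - 7 = 121 - 16 ≡ 1; y = λ·(9 - 1) - 4 ≡ 6. → (1, 6)
4P: (1, 6) + (7, 8). λ = (8 - 6)/(7 - 1) ≡ 2/6 mod 13. 6⁻¹ ≡ 11 (mod 13), so λ ≡ 9.
  x = λ² - 1 - 7 = 81 - 8 ≡ 8; y = λ·(1 - 8) - 6 ≡ 9. → (8, 9)
5P: (8, 9) + (7, 8). λ = (8 - 9)/(7 - 8) ≡ 12/12 mod 13. 12⁻¹ ≡ 12 (mod 13), so λ ≡ 1.
  x = λ² - 8 - 7 = 1 - 15 ≡ 12; y = λ·(8 - 12) - 9 ≡ 0. → (12, 0)
6P: (12, 0) + (7, 8). λ = (8 - 0)/(7 - 12) ≡ 8/8 mod 13. 8⁻¹ ≡ 5 (mod 13), so λ ≡ 1.
  x = λ² - 12 - 7 = 1 - 19 ≡ 8; y = λ·(12 - 8) - 0 ≡ 4. → (8, 4)
7P: (8, 4) + (7, 8). λ = (8 - 4)/(7 - 8) ≡ 4/12 mod 13. 12⁻¹ ≡ 12 (mod 13) since 12·12 = 144 ≡ 1, so λ ≡ 9.
  x = λ² - 8 - 7 = 81 - 15 ≡ 1; y = λ·(8 - 1) - 4 ≡ 7. → (1, 7)
8P: (1, 7) + (7, 8). λ = (8 - 7)/(7 - 1) ≡ 1/6 mod 13. 6⁻¹ ≡ 11 (mod 13), so λ ≡ 11.
  x = λ² - 1 - 7 = 121 - 8 ≡ 9; y = λ·(1 - 9) - 7 ≡ 9. → (9, 9)
9P: (9, 9) + (7, 8). λ = (8 - 9)/(7 - 9) ≡ 12/11 mod 13. 11⁻¹ ≡ 6 (mod 13), so λ ≡ 7.
  x = λ² - 9 - 7 = 49 - 16 ≡ 7; y = λ·(9 - 7) - 9 ≡ 5. → (7, 5)
10P: (7, 5) + (7, 8): same x and y₁ ≡ -y₂, so the sum is ∞.
10P = ∞, so the order is 10.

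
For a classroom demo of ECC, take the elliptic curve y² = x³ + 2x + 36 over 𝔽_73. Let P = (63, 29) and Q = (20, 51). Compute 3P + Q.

First 3P:
Repeated addition: build up to 3P.
2P: tangent at (63, 29): λ = (3·63² + 2)/(2·29) ≡ 10/58. 58⁻¹ ≡ 34 (mod 73), so λ ≡ 10·34 ≡ 48.
  x = λ² - 63 - 63 = 2304 - 126 ≡ 61; y = λ·(63 - 61) - 29 ≡ 67. → (61, 67)
3P: (61, 67) + (63, 29). λ = (29 - 67)/(63 - 61) ≡ 35/2 mod 73. 2⁻¹ ≡ 37 (mod 73) since 2·37 = 74 ≡ 1, so λ ≡ 54.
  x = λ² - 61 - 63 = 2916 - 124 ≡ 18; y = λ·(61 - 18) - 67 ≡ 65. → (18, 65)
3P = (18, 65).
Finally 3P + Q:
(18, 65) + (20, 51). λ = (51 - 65)/(20 - 18) ≡ 59/2 mod 73. 2⁻¹ ≡ 37 (mod 73), so λ ≡ 66.
  x = λ² - 18 - 20 = 4356 - 38 ≡ 11; y = λ·(18 - 11) - 65 ≡ 32. → (11, 32)

(11, 32)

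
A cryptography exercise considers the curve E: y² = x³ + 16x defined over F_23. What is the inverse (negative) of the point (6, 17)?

(6, 6)

-(6, 17) = (6, -17 mod 23) = (6, 6).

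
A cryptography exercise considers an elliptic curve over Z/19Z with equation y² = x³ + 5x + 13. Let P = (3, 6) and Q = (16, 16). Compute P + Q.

(7, 7)

(3, 6) + (16, 16). λ = (16 - 6)/(16 - 3) ≡ 10/13 mod 19. 13⁻¹ ≡ 3 (mod 19) since 13·3 = 39 ≡ 1, so λ ≡ 11.
  x = λ² - 3 - 16 = 121 - 19 ≡ 7; y = λ·(3 - 7) - 6 ≡ 7. → (7, 7)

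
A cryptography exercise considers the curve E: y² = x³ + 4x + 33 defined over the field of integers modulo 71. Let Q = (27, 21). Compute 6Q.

Double-and-add on 6 = (110)₂. Start with Q = (27, 21) for the leading 1-bit.
double: tangent at (27, 21): λ = (3·27² + 4)/(2·21) ≡ 61/42. 42⁻¹ ≡ 22 (mod 71), so λ ≡ 61·22 ≡ 64.
  x = λ² - 27 - 27 = 4096 - 54 ≡ 66; y = λ·(27 - 66) - 21 ≡ 39. → (66, 39)
add Q: (66, 39) + (27, 21). λ = (21 - 39)/(27 - 66) ≡ 53/32 mod 71. 32⁻¹ ≡ 20 (mod 71) since 32·20 = 640 ≡ 1, so λ ≡ 66.
  x = λ² - 66 - 27 = 4356 - 93 ≡ 3; y = λ·(66 - 3) - 39 ≡ 1. → (3, 1)
double: tangent at (3, 1): λ = (3·3² + 4)/(2·1) ≡ 31/2. 2⁻¹ ≡ 36 (mod 71), so λ ≡ 31·36 ≡ 51.
  x = λ² - 3 - 3 = 2601 - 6 ≡ 39; y = λ·(3 - 39) - 1 ≡ 9. → (39, 9)

(39, 9)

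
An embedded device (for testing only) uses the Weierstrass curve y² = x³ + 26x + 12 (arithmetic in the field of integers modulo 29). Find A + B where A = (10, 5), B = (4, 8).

(10, 5) + (4, 8). λ = (8 - 5)/(4 - 10) ≡ 3/23 mod 29. 23⁻¹ ≡ 24 (mod 29), so λ ≡ 14.
  x = λ² - 10 - 4 = 196 - 14 ≡ 8; y = λ·(10 - 8) - 5 ≡ 23. → (8, 23)

(8, 23)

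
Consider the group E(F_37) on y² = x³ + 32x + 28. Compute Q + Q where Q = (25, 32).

(28, 11)

tangent at (25, 32): λ = (3·25² + 32)/(2·32) ≡ 20/27. 27⁻¹ ≡ 11 (mod 37) since 27·11 = 297 ≡ 1, so λ ≡ 20·11 ≡ 35.
  x = λ² - 25 - 25 = 1225 - 50 ≡ 28; y = λ·(25 - 28) - 32 ≡ 11. → (28, 11)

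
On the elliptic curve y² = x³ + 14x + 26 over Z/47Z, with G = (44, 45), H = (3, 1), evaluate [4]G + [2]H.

(20, 9)

First 4G:
Repeated addition: build up to 4G.
2G: tangent at (44, 45): λ = (3·44² + 14)/(2·45) ≡ 41/43. 43⁻¹ ≡ 35 (mod 47), so λ ≡ 41·35 ≡ 25.
  x = λ² - 44 - 44 = 625 - 88 ≡ 20; y = λ·(44 - 20) - 45 ≡ 38. → (20, 38)
3G: (20, 38) + (44, 45). λ = (45 - 38)/(44 - 20) ≡ 7/24 mod 47. 24⁻¹ ≡ 2 (mod 47) since 24·2 = 48 ≡ 1, so λ ≡ 14.
  x = λ² - 20 - 44 = 196 - 64 ≡ 38; y = λ·(20 - 38) - 38 ≡ 39. → (38, 39)
4G: (38, 39) + (44, 45). λ = (45 - 39)/(44 - 38) ≡ 6/6 mod 47. 6⁻¹ ≡ 8 (mod 47), so λ ≡ 1.
  x = λ² - 38 - 44 = 1 - 82 ≡ 13; y = λ·(38 - 13) - 39 ≡ 33. → (13, 33)
4G = (13, 33).
Next 2H:
Repeated addition: build up to 2H.
2H: tangent at (3, 1): λ = (3·3² + 14)/(2·1) ≡ 41/2. 2⁻¹ ≡ 24 (mod 47), so λ ≡ 41·24 ≡ 44.
  x = λ² - 3 - 3 = 1936 - 6 ≡ 3; y = λ·(3 - 3) - 1 ≡ 46. → (3, 46)
2H = (3, 46).
Finally 4G + 2H:
(13, 33) + (3, 46). λ = (46 - 33)/(3 - 13) ≡ 13/37 mod 47. 37⁻¹ ≡ 14 (mod 47), so λ ≡ 41.
  x = λ² - 13 - 3 = 1681 - 16 ≡ 20; y = λ·(13 - 20) - 33 ≡ 9. → (20, 9)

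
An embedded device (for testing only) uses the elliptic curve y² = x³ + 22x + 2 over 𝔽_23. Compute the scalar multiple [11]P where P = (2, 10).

Double-and-add on 11 = (1011)₂. Start with P = (2, 10) for the leading 1-bit.
double: tangent at (2, 10): λ = (3·2² + 22)/(2·10) ≡ 11/20. 20⁻¹ ≡ 15 (mod 23), so λ ≡ 11·15 ≡ 4.
  x = λ² - 2 - 2 = 16 - 4 ≡ 12; y = λ·(2 - 12) - 10 ≡ 19. → (12, 19)
double: tangent at (12, 19): λ = (3·12² + 22)/(2·19) ≡ 17/15. 15⁻¹ ≡ 20 (mod 23), so λ ≡ 17·20 ≡ 18.
  x = λ² - 12 - 12 = 324 - 24 ≡ 1; y = λ·(12 - 1) - 19 ≡ 18. → (1, 18)
add P: (1, 18) + (2, 10). λ = (10 - 18)/(2 - 1) ≡ 15/1 mod 23. 1⁻¹ ≡ 1 (mod 23), so λ ≡ 15.
  x = λ² - 1 - 2 = 225 - 3 ≡ 15; y = λ·(1 - 15) - 18 ≡ 2. → (15, 2)
double: tangent at (15, 2): λ = (3·15² + 22)/(2·2) ≡ 7/4. 4⁻¹ ≡ 6 (mod 23), so λ ≡ 7·6 ≡ 19.
  x = λ² - 15 - 15 = 361 - 30 ≡ 9; y = λ·(15 - 9) - 2 ≡ 20. → (9, 20)
add P: (9, 20) + (2, 10). λ = (10 - 20)/(2 - 9) ≡ 13/16 mod 23. 16⁻¹ ≡ 13 (mod 23) since 16·13 = 208 ≡ 1, so λ ≡ 8.
  x = λ² - 9 - 2 = 64 - 11 ≡ 7; y = λ·(9 - 7) - 20 ≡ 19. → (7, 19)

(7, 19)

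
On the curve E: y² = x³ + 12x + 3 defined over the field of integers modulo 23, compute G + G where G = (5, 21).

tangent at (5, 21): λ = (3·5² + 12)/(2·21) ≡ 18/19. 19⁻¹ ≡ 17 (mod 23) since 19·17 = 323 ≡ 1, so λ ≡ 18·17 ≡ 7.
  x = λ² - 5 - 5 = 49 - 10 ≡ 16; y = λ·(5 - 16) - 21 ≡ 17. → (16, 17)

(16, 17)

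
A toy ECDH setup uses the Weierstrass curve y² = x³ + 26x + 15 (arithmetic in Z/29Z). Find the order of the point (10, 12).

2P: tangent at (10, 12): λ = (3·10² + 26)/(2·12) ≡ 7/24. 24⁻¹ ≡ 23 (mod 29) since 24·23 = 552 ≡ 1, so λ ≡ 7·23 ≡ 16.
  x = λ² - 10 - 10 = 256 - 20 ≡ 4; y = λ·(10 - 4) - 12 ≡ 26. → (4, 26)
3P: (4, 26) + (10, 12). λ = (12 - 26)/(10 - 4) ≡ 15/6 mod 29. 6⁻¹ ≡ 5 (mod 29), so λ ≡ 17.
  x = λ² - 4 - 10 = 289 - 14 ≡ 14; y = λ·(4 - 14) - 26 ≡ 7. → (14, 7)
4P: (14, 7) + (10, 12). λ = (12 - 7)/(10 - 14) ≡ 5/25 mod 29. 25⁻¹ ≡ 7 (mod 29), so λ ≡ 6.
  x = λ² - 14 - 10 = 36 - 24 ≡ 12; y = λ·(14 - 12) - 7 ≡ 5. → (12, 5)
5P: (12, 5) + (10, 12). λ = (12 - 5)/(10 - 12) ≡ 7/27 mod 29. 27⁻¹ ≡ 14 (mod 29) since 27·14 = 378 ≡ 1, so λ ≡ 11.
  x = λ² - 12 - 10 = 121 - 22 ≡ 12; y = λ·(12 - 12) - 5 ≡ 24. → (12, 24)
6P: (12, 24) + (10, 12). λ = (12 - 24)/(10 - 12) ≡ 17/27 mod 29. 27⁻¹ ≡ 14 (mod 29) since 27·14 = 378 ≡ 1, so λ ≡ 6.
  x = λ² - 12 - 10 = 36 - 22 ≡ 14; y = λ·(12 - 14) - 24 ≡ 22. → (14, 22)
7P: (14, 22) + (10, 12). λ = (12 - 22)/(10 - 14) ≡ 19/25 mod 29. 25⁻¹ ≡ 7 (mod 29) since 25·7 = 175 ≡ 1, so λ ≡ 17.
  x = λ² - 14 - 10 = 289 - 24 ≡ 4; y = λ·(14 - 4) - 22 ≡ 3. → (4, 3)
8P: (4, 3) + (10, 12). λ = (12 - 3)/(10 - 4) ≡ 9/6 mod 29. 6⁻¹ ≡ 5 (mod 29), so λ ≡ 16.
  x = λ² - 4 - 10 = 256 - 14 ≡ 10; y = λ·(4 - 10) - 3 ≡ 17. → (10, 17)
9P: (10, 17) + (10, 12): same x and y₁ ≡ -y₂, so the sum is 𝒪.
9P = 𝒪, so the order is 9.

9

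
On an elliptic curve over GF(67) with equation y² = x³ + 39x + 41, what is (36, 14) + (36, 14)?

tangent at (36, 14): λ = (3·36² + 39)/(2·14) ≡ 41/28. 28⁻¹ ≡ 12 (mod 67), so λ ≡ 41·12 ≡ 23.
  x = λ² - 36 - 36 = 529 - 72 ≡ 55; y = λ·(36 - 55) - 14 ≡ 18. → (55, 18)

(55, 18)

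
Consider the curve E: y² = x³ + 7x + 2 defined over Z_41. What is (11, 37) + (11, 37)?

tangent at (11, 37): λ = (3·11² + 7)/(2·37) ≡ 1/33. 33⁻¹ ≡ 5 (mod 41), so λ ≡ 1·5 ≡ 5.
  x = λ² - 11 - 11 = 25 - 22 ≡ 3; y = λ·(11 - 3) - 37 ≡ 3. → (3, 3)

(3, 3)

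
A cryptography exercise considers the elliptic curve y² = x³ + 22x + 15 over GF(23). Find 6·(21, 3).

(4, 12)

Write Q = (21, 3).
Repeated addition: build up to 6Q.
2Q: tangent at (21, 3): λ = (3·21² + 22)/(2·3) ≡ 11/6. 6⁻¹ ≡ 4 (mod 23), so λ ≡ 11·4 ≡ 21.
  x = λ² - 21 - 21 = 441 - 42 ≡ 8; y = λ·(21 - 8) - 3 ≡ 17. → (8, 17)
3Q: (8, 17) + (21, 3). λ = (3 - 17)/(21 - 8) ≡ 9/13 mod 23. 13⁻¹ ≡ 16 (mod 23) since 13·16 = 208 ≡ 1, so λ ≡ 6.
  x = λ² - 8 - 21 = 36 - 29 ≡ 7; y = λ·(8 - 7) - 17 ≡ 12. → (7, 12)
4Q: (7, 12) + (21, 3). λ = (3 - 12)/(21 - 7) ≡ 14/14 mod 23. 14⁻¹ ≡ 5 (mod 23), so λ ≡ 1.
  x = λ² - 7 - 21 = 1 - 28 ≡ 19; y = λ·(7 - 19) - 12 ≡ 22. → (19, 22)
5Q: (19, 22) + (21, 3). λ = (3 - 22)/(21 - 19) ≡ 4/2 mod 23. 2⁻¹ ≡ 12 (mod 23) since 2·12 = 24 ≡ 1, so λ ≡ 2.
  x = λ² - 19 - 21 = 4 - 40 ≡ 10; y = λ·(19 - 10) - 22 ≡ 19. → (10, 19)
6Q: (10, 19) + (21, 3). λ = (3 - 19)/(21 - 10) ≡ 7/11 mod 23. 11⁻¹ ≡ 21 (mod 23), so λ ≡ 9.
  x = λ² - 10 - 21 = 81 - 31 ≡ 4; y = λ·(10 - 4) - 19 ≡ 12. → (4, 12)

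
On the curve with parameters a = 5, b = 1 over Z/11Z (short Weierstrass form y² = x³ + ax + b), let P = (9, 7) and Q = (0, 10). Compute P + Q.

(7, 7)

(9, 7) + (0, 10). λ = (10 - 7)/(0 - 9) ≡ 3/2 mod 11. 2⁻¹ ≡ 6 (mod 11), so λ ≡ 7.
  x = λ² - 9 - 0 = 49 - 9 ≡ 7; y = λ·(9 - 7) - 7 ≡ 7. → (7, 7)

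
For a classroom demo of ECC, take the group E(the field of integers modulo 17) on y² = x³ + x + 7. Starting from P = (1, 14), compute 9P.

Repeated addition: build up to 9P.
2P: tangent at (1, 14): λ = (3·1² + 1)/(2·14) ≡ 4/11. 11⁻¹ ≡ 14 (mod 17), so λ ≡ 4·14 ≡ 5.
  x = λ² - 1 - 1 = 25 - 2 ≡ 6; y = λ·(1 - 6) - 14 ≡ 12. → (6, 12)
3P: (6, 12) + (1, 14). λ = (14 - 12)/(1 - 6) ≡ 2/12 mod 17. 12⁻¹ ≡ 10 (mod 17), so λ ≡ 3.
  x = λ² - 6 - 1 = 9 - 7 ≡ 2; y = λ·(6 - 2) - 12 ≡ 0. → (2, 0)
4P: (2, 0) + (1, 14). λ = (14 - 0)/(1 - 2) ≡ 14/16 mod 17. 16⁻¹ ≡ 16 (mod 17), so λ ≡ 3.
  x = λ² - 2 - 1 = 9 - 3 ≡ 6; y = λ·(2 - 6) - 0 ≡ 5. → (6, 5)
5P: (6, 5) + (1, 14). λ = (14 - 5)/(1 - 6) ≡ 9/12 mod 17. 12⁻¹ ≡ 10 (mod 17) since 12·10 = 120 ≡ 1, so λ ≡ 5.
  x = λ² - 6 - 1 = 25 - 7 ≡ 1; y = λ·(6 - 1) - 5 ≡ 3. → (1, 3)
6P: (1, 3) + (1, 14): same x and y₁ ≡ -y₂, so the sum is the point at infinity.
7P: the point at infinity + (1, 14) = (1, 14) (identity).
8P: tangent at (1, 14): λ = (3·1² + 1)/(2·14) ≡ 4/11. 11⁻¹ ≡ 14 (mod 17), so λ ≡ 4·14 ≡ 5.
  x = λ² - 1 - 1 = 25 - 2 ≡ 6; y = λ·(1 - 6) - 14 ≡ 12. → (6, 12)
9P: (6, 12) + (1, 14). λ = (14 - 12)/(1 - 6) ≡ 2/12 mod 17. 12⁻¹ ≡ 10 (mod 17), so λ ≡ 3.
  x = λ² - 6 - 1 = 9 - 7 ≡ 2; y = λ·(6 - 2) - 12 ≡ 0. → (2, 0)

(2, 0)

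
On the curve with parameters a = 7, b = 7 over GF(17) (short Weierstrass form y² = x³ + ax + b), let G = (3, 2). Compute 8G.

Repeated addition: build up to 8G.
2G: tangent at (3, 2): λ = (3·3² + 7)/(2·2) ≡ 0/4. 4⁻¹ ≡ 13 (mod 17), so λ ≡ 0·13 ≡ 0.
  x = λ² - 3 - 3 = 0 - 6 ≡ 11; y = λ·(3 - 11) - 2 ≡ 15. → (11, 15)
3G: (11, 15) + (3, 2). λ = (2 - 15)/(3 - 11) ≡ 4/9 mod 17. 9⁻¹ ≡ 2 (mod 17), so λ ≡ 8.
  x = λ² - 11 - 3 = 64 - 14 ≡ 16; y = λ·(11 - 16) - 15 ≡ 13. → (16, 13)
4G: (16, 13) + (3, 2). λ = (2 - 13)/(3 - 16) ≡ 6/4 mod 17. 4⁻¹ ≡ 13 (mod 17) since 4·13 = 52 ≡ 1, so λ ≡ 10.
  x = λ² - 16 - 3 = 100 - 19 ≡ 13; y = λ·(16 - 13) - 13 ≡ 0. → (13, 0)
5G: (13, 0) + (3, 2). λ = (2 - 0)/(3 - 13) ≡ 2/7 mod 17. 7⁻¹ ≡ 5 (mod 17) since 7·5 = 35 ≡ 1, so λ ≡ 10.
  x = λ² - 13 - 3 = 100 - 16 ≡ 16; y = λ·(13 - 16) - 0 ≡ 4. → (16, 4)
6G: (16, 4) + (3, 2). λ = (2 - 4)/(3 - 16) ≡ 15/4 mod 17. 4⁻¹ ≡ 13 (mod 17) since 4·13 = 52 ≡ 1, so λ ≡ 8.
  x = λ² - 16 - 3 = 64 - 19 ≡ 11; y = λ·(16 - 11) - 4 ≡ 2. → (11, 2)
7G: (11, 2) + (3, 2). λ = (2 - 2)/(3 - 11) ≡ 0/9 mod 17. 9⁻¹ ≡ 2 (mod 17) since 9·2 = 18 ≡ 1, so λ ≡ 0.
  x = λ² - 11 - 3 = 0 - 14 ≡ 3; y = λ·(11 - 3) - 2 ≡ 15. → (3, 15)
8G: (3, 15) + (3, 2): same x and y₁ ≡ -y₂, so the sum is O.

O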